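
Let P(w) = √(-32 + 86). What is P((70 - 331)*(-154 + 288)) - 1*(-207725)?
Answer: 207725 + 3*√6 ≈ 2.0773e+5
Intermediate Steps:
P(w) = 3*√6 (P(w) = √54 = 3*√6)
P((70 - 331)*(-154 + 288)) - 1*(-207725) = 3*√6 - 1*(-207725) = 3*√6 + 207725 = 207725 + 3*√6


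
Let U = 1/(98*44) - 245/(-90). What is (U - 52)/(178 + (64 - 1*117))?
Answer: -1912363/4851000 ≈ -0.39422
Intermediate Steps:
U = 105653/38808 (U = (1/98)*(1/44) - 245*(-1/90) = 1/4312 + 49/18 = 105653/38808 ≈ 2.7225)
(U - 52)/(178 + (64 - 1*117)) = (105653/38808 - 52)/(178 + (64 - 1*117)) = -1912363/(38808*(178 + (64 - 117))) = -1912363/(38808*(178 - 53)) = -1912363/38808/125 = -1912363/38808*1/125 = -1912363/4851000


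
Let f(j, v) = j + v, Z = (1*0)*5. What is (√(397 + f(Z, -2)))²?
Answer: 395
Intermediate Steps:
Z = 0 (Z = 0*5 = 0)
(√(397 + f(Z, -2)))² = (√(397 + (0 - 2)))² = (√(397 - 2))² = (√395)² = 395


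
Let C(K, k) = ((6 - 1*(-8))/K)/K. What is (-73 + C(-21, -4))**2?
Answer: 21132409/3969 ≈ 5324.4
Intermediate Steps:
C(K, k) = 14/K**2 (C(K, k) = ((6 + 8)/K)/K = (14/K)/K = 14/K**2)
(-73 + C(-21, -4))**2 = (-73 + 14/(-21)**2)**2 = (-73 + 14*(1/441))**2 = (-73 + 2/63)**2 = (-4597/63)**2 = 21132409/3969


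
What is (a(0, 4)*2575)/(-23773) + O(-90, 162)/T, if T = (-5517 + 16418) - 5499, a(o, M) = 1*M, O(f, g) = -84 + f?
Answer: -29888551/64210873 ≈ -0.46548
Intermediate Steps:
a(o, M) = M
T = 5402 (T = 10901 - 5499 = 5402)
(a(0, 4)*2575)/(-23773) + O(-90, 162)/T = (4*2575)/(-23773) + (-84 - 90)/5402 = 10300*(-1/23773) - 174*1/5402 = -10300/23773 - 87/2701 = -29888551/64210873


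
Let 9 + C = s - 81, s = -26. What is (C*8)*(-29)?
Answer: 26912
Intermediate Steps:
C = -116 (C = -9 + (-26 - 81) = -9 - 107 = -116)
(C*8)*(-29) = -116*8*(-29) = -928*(-29) = 26912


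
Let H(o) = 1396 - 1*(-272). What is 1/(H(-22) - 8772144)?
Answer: -1/8770476 ≈ -1.1402e-7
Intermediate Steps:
H(o) = 1668 (H(o) = 1396 + 272 = 1668)
1/(H(-22) - 8772144) = 1/(1668 - 8772144) = 1/(-8770476) = -1/8770476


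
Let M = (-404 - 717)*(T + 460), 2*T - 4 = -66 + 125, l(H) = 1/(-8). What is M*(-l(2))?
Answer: -1101943/16 ≈ -68872.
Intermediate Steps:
l(H) = -⅛
T = 63/2 (T = 2 + (-66 + 125)/2 = 2 + (½)*59 = 2 + 59/2 = 63/2 ≈ 31.500)
M = -1101943/2 (M = (-404 - 717)*(63/2 + 460) = -1121*983/2 = -1101943/2 ≈ -5.5097e+5)
M*(-l(2)) = -(-1101943)*(-1)/(2*8) = -1101943/2*⅛ = -1101943/16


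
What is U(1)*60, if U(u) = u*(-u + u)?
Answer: 0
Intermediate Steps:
U(u) = 0 (U(u) = u*0 = 0)
U(1)*60 = 0*60 = 0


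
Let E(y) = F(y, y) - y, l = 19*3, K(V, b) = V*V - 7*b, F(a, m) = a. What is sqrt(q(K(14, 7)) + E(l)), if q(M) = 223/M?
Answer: sqrt(669)/21 ≈ 1.2317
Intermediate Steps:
K(V, b) = V**2 - 7*b
l = 57
E(y) = 0 (E(y) = y - y = 0)
sqrt(q(K(14, 7)) + E(l)) = sqrt(223/(14**2 - 7*7) + 0) = sqrt(223/(196 - 49) + 0) = sqrt(223/147 + 0) = sqrt(223/147) = sqrt(669)/21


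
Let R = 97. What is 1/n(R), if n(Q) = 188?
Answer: 1/188 ≈ 0.0053191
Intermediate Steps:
1/n(R) = 1/188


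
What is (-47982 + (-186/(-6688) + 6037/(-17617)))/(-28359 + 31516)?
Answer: -403814007269/26568972848 ≈ -15.199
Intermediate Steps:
(-47982 + (-186/(-6688) + 6037/(-17617)))/(-28359 + 31516) = (-47982 + (-186*(-1/6688) + 6037*(-1/17617)))/3157 = (-47982 + (93/3344 - 6037/17617))*(1/3157) = (-47982 - 18549347/58911248)*(1/3157) = -2826698050883/58911248*1/3157 = -403814007269/26568972848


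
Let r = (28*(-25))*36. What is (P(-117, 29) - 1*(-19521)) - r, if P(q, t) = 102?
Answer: 44823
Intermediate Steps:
r = -25200 (r = -700*36 = -25200)
(P(-117, 29) - 1*(-19521)) - r = (102 - 1*(-19521)) - 1*(-25200) = (102 + 19521) + 25200 = 19623 + 25200 = 44823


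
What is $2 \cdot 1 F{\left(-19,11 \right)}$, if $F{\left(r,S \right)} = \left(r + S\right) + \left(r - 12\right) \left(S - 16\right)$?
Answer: $294$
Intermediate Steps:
$F{\left(r,S \right)} = S + r + \left(-16 + S\right) \left(-12 + r\right)$ ($F{\left(r,S \right)} = \left(S + r\right) + \left(-12 + r\right) \left(-16 + S\right) = \left(S + r\right) + \left(-16 + S\right) \left(-12 + r\right) = S + r + \left(-16 + S\right) \left(-12 + r\right)$)
$2 \cdot 1 F{\left(-19,11 \right)} = 2 \cdot 1 \left(192 - -285 - 121 + 11 \left(-19\right)\right) = 2 \left(192 + 285 - 121 - 209\right) = 2 \cdot 147 = 294$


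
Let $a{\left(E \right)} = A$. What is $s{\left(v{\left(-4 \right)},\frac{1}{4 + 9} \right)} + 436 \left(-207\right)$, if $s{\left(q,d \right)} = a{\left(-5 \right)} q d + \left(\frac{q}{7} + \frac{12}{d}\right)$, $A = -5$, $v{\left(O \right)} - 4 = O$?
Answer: $-90096$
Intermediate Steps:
$v{\left(O \right)} = 4 + O$
$a{\left(E \right)} = -5$
$s{\left(q,d \right)} = \frac{12}{d} + \frac{q}{7} - 5 d q$ ($s{\left(q,d \right)} = - 5 q d + \left(\frac{q}{7} + \frac{12}{d}\right) = - 5 d q + \left(q \frac{1}{7} + \frac{12}{d}\right) = - 5 d q + \left(\frac{q}{7} + \frac{12}{d}\right) = - 5 d q + \left(\frac{12}{d} + \frac{q}{7}\right) = \frac{12}{d} + \frac{q}{7} - 5 d q$)
$s{\left(v{\left(-4 \right)},\frac{1}{4 + 9} \right)} + 436 \left(-207\right) = \left(\frac{12}{\frac{1}{4 + 9}} + \frac{4 - 4}{7} - \frac{5 \left(4 - 4\right)}{4 + 9}\right) + 436 \left(-207\right) = \left(\frac{12}{\frac{1}{13}} + \frac{1}{7} \cdot 0 - 5 \cdot \frac{1}{13} \cdot 0\right) - 90252 = \left(12 \frac{1}{\frac{1}{13}} + 0 - \frac{5}{13} \cdot 0\right) - 90252 = \left(12 \cdot 13 + 0 + 0\right) - 90252 = \left(156 + 0 + 0\right) - 90252 = 156 - 90252 = -90096$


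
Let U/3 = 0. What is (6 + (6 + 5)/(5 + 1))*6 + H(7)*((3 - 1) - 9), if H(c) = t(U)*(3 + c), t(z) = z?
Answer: 47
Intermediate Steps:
U = 0 (U = 3*0 = 0)
H(c) = 0 (H(c) = 0*(3 + c) = 0)
(6 + (6 + 5)/(5 + 1))*6 + H(7)*((3 - 1) - 9) = (6 + (6 + 5)/(5 + 1))*6 + 0*((3 - 1) - 9) = (6 + 11/6)*6 + 0*(2 - 9) = (6 + 11*(⅙))*6 + 0*(-7) = (6 + 11/6)*6 + 0 = (47/6)*6 + 0 = 47 + 0 = 47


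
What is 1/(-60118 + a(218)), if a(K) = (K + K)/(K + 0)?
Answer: -1/60116 ≈ -1.6634e-5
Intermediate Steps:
a(K) = 2 (a(K) = (2*K)/K = 2)
1/(-60118 + a(218)) = 1/(-60118 + 2) = 1/(-60116) = -1/60116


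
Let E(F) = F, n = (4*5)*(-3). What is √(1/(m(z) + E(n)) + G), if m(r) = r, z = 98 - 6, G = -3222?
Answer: I*√206206/8 ≈ 56.762*I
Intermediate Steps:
z = 92
n = -60 (n = 20*(-3) = -60)
√(1/(m(z) + E(n)) + G) = √(1/(92 - 60) - 3222) = √(1/32 - 3222) = √(-103103/32) = I*√206206/8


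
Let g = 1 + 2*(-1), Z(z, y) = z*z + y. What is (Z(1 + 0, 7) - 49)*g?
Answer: 41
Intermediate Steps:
Z(z, y) = y + z² (Z(z, y) = z² + y = y + z²)
g = -1 (g = 1 - 2 = -1)
(Z(1 + 0, 7) - 49)*g = ((7 + (1 + 0)²) - 49)*(-1) = ((7 + 1²) - 49)*(-1) = ((7 + 1) - 49)*(-1) = (8 - 49)*(-1) = -41*(-1) = 41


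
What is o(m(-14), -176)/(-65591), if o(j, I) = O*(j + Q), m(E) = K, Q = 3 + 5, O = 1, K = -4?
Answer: -4/65591 ≈ -6.0984e-5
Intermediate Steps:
Q = 8
m(E) = -4
o(j, I) = 8 + j (o(j, I) = 1*(j + 8) = 1*(8 + j) = 8 + j)
o(m(-14), -176)/(-65591) = (8 - 4)/(-65591) = 4*(-1/65591) = -4/65591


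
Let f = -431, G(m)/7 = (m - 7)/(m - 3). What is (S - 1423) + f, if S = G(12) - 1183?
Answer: -27298/9 ≈ -3033.1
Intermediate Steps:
G(m) = 7*(-7 + m)/(-3 + m) (G(m) = 7*((m - 7)/(m - 3)) = 7*((-7 + m)/(-3 + m)) = 7*(-7 + m)/(-3 + m))
S = -10612/9 (S = 7*(-7 + 12)/(-3 + 12) - 1183 = 7*5/9 - 1183 = 7*(1/9)*5 - 1183 = 35/9 - 1183 = -10612/9 ≈ -1179.1)
(S - 1423) + f = (-10612/9 - 1423) - 431 = -23419/9 - 431 = -27298/9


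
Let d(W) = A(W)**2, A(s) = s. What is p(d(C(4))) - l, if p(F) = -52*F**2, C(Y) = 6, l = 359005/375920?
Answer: -5066871929/75184 ≈ -67393.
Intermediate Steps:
l = 71801/75184 (l = 359005*(1/375920) = 71801/75184 ≈ 0.95500)
d(W) = W**2
p(d(C(4))) - l = -52*(6**2)**2 - 1*71801/75184 = -52*36**2 - 71801/75184 = -52*1296 - 71801/75184 = -67392 - 71801/75184 = -5066871929/75184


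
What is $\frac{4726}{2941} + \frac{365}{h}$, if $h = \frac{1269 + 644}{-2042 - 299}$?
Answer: $- \frac{147290631}{330949} \approx -445.06$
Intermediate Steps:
$h = - \frac{1913}{2341}$ ($h = \frac{1913}{-2341} = 1913 \left(- \frac{1}{2341}\right) = - \frac{1913}{2341} \approx -0.81717$)
$\frac{4726}{2941} + \frac{365}{h} = \frac{4726}{2941} + \frac{365}{- \frac{1913}{2341}} = 4726 \cdot \frac{1}{2941} + 365 \left(- \frac{2341}{1913}\right) = \frac{278}{173} - \frac{854465}{1913} = - \frac{147290631}{330949}$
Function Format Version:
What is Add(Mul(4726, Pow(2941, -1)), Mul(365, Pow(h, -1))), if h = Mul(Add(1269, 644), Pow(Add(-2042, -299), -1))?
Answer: Rational(-147290631, 330949) ≈ -445.06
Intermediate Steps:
h = Rational(-1913, 2341) (h = Mul(1913, Pow(-2341, -1)) = Mul(1913, Rational(-1, 2341)) = Rational(-1913, 2341) ≈ -0.81717)
Add(Mul(4726, Pow(2941, -1)), Mul(365, Pow(h, -1))) = Add(Mul(4726, Pow(2941, -1)), Mul(365, Pow(Rational(-1913, 2341), -1))) = Add(Mul(4726, Rational(1, 2941)), Mul(365, Rational(-2341, 1913))) = Add(Rational(278, 173), Rational(-854465, 1913)) = Rational(-147290631, 330949)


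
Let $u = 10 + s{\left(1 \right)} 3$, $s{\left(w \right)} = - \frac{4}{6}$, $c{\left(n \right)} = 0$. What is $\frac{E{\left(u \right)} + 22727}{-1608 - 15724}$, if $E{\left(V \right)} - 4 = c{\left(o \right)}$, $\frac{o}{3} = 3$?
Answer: $- \frac{22731}{17332} \approx -1.3115$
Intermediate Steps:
$o = 9$ ($o = 3 \cdot 3 = 9$)
$s{\left(w \right)} = - \frac{2}{3}$ ($s{\left(w \right)} = \left(-4\right) \frac{1}{6} = - \frac{2}{3}$)
$u = 8$ ($u = 10 - 2 = 8$)
$E{\left(V \right)} = 4$ ($E{\left(V \right)} = 4 + 0 = 4$)
$\frac{E{\left(u \right)} + 22727}{-1608 - 15724} = \frac{4 + 22727}{-1608 - 15724} = \frac{22731}{-17332} = 22731 \left(- \frac{1}{17332}\right) = - \frac{22731}{17332}$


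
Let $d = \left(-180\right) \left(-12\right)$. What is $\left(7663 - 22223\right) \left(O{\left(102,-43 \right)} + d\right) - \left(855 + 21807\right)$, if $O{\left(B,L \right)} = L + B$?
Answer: $-32331302$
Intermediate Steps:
$d = 2160$
$O{\left(B,L \right)} = B + L$
$\left(7663 - 22223\right) \left(O{\left(102,-43 \right)} + d\right) - \left(855 + 21807\right) = \left(7663 - 22223\right) \left(\left(102 - 43\right) + 2160\right) - \left(855 + 21807\right) = - 14560 \left(59 + 2160\right) - 22662 = \left(-14560\right) 2219 - 22662 = -32308640 - 22662 = -32331302$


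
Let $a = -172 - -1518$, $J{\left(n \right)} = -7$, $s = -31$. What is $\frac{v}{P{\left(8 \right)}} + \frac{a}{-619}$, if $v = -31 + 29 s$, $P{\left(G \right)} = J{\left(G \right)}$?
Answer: $\frac{566248}{4333} \approx 130.68$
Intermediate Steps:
$P{\left(G \right)} = -7$
$a = 1346$ ($a = -172 + 1518 = 1346$)
$v = -930$ ($v = -31 + 29 \left(-31\right) = -31 - 899 = -930$)
$\frac{v}{P{\left(8 \right)}} + \frac{a}{-619} = - \frac{930}{-7} + \frac{1346}{-619} = \left(-930\right) \left(- \frac{1}{7}\right) + 1346 \left(- \frac{1}{619}\right) = \frac{930}{7} - \frac{1346}{619} = \frac{566248}{4333}$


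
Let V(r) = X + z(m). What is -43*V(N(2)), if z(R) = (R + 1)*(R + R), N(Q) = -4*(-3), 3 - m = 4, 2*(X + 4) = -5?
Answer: 559/2 ≈ 279.50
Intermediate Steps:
X = -13/2 (X = -4 + (½)*(-5) = -4 - 5/2 = -13/2 ≈ -6.5000)
m = -1 (m = 3 - 1*4 = 3 - 4 = -1)
N(Q) = 12
z(R) = 2*R*(1 + R) (z(R) = (1 + R)*(2*R) = 2*R*(1 + R))
V(r) = -13/2 (V(r) = -13/2 + 2*(-1)*(1 - 1) = -13/2 + 2*(-1)*0 = -13/2 + 0 = -13/2)
-43*V(N(2)) = -43*(-13/2) = 559/2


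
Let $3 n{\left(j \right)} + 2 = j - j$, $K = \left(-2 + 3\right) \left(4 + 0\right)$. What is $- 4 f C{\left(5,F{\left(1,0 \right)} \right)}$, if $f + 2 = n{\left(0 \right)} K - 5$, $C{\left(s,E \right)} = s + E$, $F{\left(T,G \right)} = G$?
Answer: $\frac{580}{3} \approx 193.33$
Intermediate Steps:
$K = 4$ ($K = 1 \cdot 4 = 4$)
$n{\left(j \right)} = - \frac{2}{3}$ ($n{\left(j \right)} = - \frac{2}{3} + \frac{j - j}{3} = - \frac{2}{3} + \frac{1}{3} \cdot 0 = - \frac{2}{3} + 0 = - \frac{2}{3}$)
$C{\left(s,E \right)} = E + s$
$f = - \frac{29}{3}$ ($f = -2 - \frac{23}{3} = - \frac{29}{3} \approx -9.6667$)
$- 4 f C{\left(5,F{\left(1,0 \right)} \right)} = \left(-4\right) \left(- \frac{29}{3}\right) \left(0 + 5\right) = \frac{116}{3} \cdot 5 = \frac{580}{3}$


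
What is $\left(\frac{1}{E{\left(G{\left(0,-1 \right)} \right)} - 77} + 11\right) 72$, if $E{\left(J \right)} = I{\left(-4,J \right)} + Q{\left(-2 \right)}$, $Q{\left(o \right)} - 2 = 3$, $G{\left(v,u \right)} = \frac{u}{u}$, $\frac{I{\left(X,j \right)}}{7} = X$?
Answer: $\frac{19782}{25} \approx 791.28$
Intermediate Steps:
$I{\left(X,j \right)} = 7 X$
$G{\left(v,u \right)} = 1$
$Q{\left(o \right)} = 5$ ($Q{\left(o \right)} = 2 + 3 = 5$)
$E{\left(J \right)} = -23$ ($E{\left(J \right)} = 7 \left(-4\right) + 5 = -28 + 5 = -23$)
$\left(\frac{1}{E{\left(G{\left(0,-1 \right)} \right)} - 77} + 11\right) 72 = \left(\frac{1}{-23 - 77} + 11\right) 72 = \left(\frac{1}{-100} + 11\right) 72 = \left(- \frac{1}{100} + 11\right) 72 = \frac{1099}{100} \cdot 72 = \frac{19782}{25}$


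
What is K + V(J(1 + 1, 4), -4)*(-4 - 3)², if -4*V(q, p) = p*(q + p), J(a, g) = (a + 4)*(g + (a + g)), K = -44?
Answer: 2700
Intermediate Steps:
J(a, g) = (4 + a)*(a + 2*g)
V(q, p) = -p*(p + q)/4 (V(q, p) = -p*(q + p)/4 = -p*(p + q)/4)
K + V(J(1 + 1, 4), -4)*(-4 - 3)² = -44 + (-¼*(-4)*(-4 + ((1 + 1)² + 4*(1 + 1) + 8*4 + 2*(1 + 1)*4)))*(-4 - 3)² = -44 - ¼*(-4)*(-4 + (2² + 4*2 + 32 + 2*2*4))*(-7)² = -44 - ¼*(-4)*(-4 + (4 + 8 + 32 + 16))*49 = -44 - ¼*(-4)*(-4 + 60)*49 = -44 - ¼*(-4)*56*49 = -44 + 56*49 = -44 + 2744 = 2700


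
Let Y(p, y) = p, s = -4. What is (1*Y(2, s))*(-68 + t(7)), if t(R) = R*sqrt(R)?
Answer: -136 + 14*sqrt(7) ≈ -98.959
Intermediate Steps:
t(R) = R**(3/2)
(1*Y(2, s))*(-68 + t(7)) = (1*2)*(-68 + 7**(3/2)) = 2*(-68 + 7*sqrt(7)) = -136 + 14*sqrt(7)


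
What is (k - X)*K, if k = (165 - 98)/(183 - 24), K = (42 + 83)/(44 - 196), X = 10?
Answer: 190375/24168 ≈ 7.8772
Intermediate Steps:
K = -125/152 (K = 125/(-152) = 125*(-1/152) = -125/152 ≈ -0.82237)
k = 67/159 ≈ 0.42138
(k - X)*K = (67/159 - 1*10)*(-125/152) = (67/159 - 10)*(-125/152) = -1523/159*(-125/152) = 190375/24168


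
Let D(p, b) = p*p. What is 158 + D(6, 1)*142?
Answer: 5270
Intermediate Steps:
D(p, b) = p**2
158 + D(6, 1)*142 = 158 + 6**2*142 = 158 + 36*142 = 158 + 5112 = 5270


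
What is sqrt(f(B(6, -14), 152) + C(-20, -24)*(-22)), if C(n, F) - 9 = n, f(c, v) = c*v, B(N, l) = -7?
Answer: I*sqrt(822) ≈ 28.671*I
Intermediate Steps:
C(n, F) = 9 + n
sqrt(f(B(6, -14), 152) + C(-20, -24)*(-22)) = sqrt(-7*152 + (9 - 20)*(-22)) = sqrt(-1064 - 11*(-22)) = sqrt(-1064 + 242) = sqrt(-822) = I*sqrt(822)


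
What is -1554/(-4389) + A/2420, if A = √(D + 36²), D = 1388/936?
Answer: 74/209 + √7893886/188760 ≈ 0.36895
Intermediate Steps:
D = 347/234 (D = 1388*(1/936) = 347/234 ≈ 1.4829)
A = √7893886/78 (A = √(347/234 + 36²) = √(347/234 + 1296) = √(303611/234) = √7893886/78 ≈ 36.021)
-1554/(-4389) + A/2420 = -1554/(-4389) + (√7893886/78)/2420 = -1554*(-1/4389) + (√7893886/78)*(1/2420) = 74/209 + √7893886/188760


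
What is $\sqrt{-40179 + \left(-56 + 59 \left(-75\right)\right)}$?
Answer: $2 i \sqrt{11165} \approx 211.33 i$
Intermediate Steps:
$\sqrt{-40179 + \left(-56 + 59 \left(-75\right)\right)} = \sqrt{-40179 - 4481} = \sqrt{-44660} = 2 i \sqrt{11165}$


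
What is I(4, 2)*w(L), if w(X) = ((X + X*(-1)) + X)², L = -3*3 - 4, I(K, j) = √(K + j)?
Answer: 169*√6 ≈ 413.96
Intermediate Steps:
L = -13 (L = -9 - 4 = -13)
w(X) = X² (w(X) = ((X - X) + X)² = (0 + X)² = X²)
I(4, 2)*w(L) = √(4 + 2)*(-13)² = √6*169 = 169*√6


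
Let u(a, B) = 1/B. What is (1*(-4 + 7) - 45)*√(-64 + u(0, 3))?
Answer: -14*I*√573 ≈ -335.12*I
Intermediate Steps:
(1*(-4 + 7) - 45)*√(-64 + u(0, 3)) = (1*(-4 + 7) - 45)*√(-64 + 1/3) = (1*3 - 45)*√(-64 + ⅓) = (3 - 45)*√(-191/3) = -14*I*√573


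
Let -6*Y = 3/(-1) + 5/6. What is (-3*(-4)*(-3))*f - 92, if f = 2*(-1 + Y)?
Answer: -46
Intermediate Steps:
Y = 13/36 (Y = -(3/(-1) + 5/6)/6 = -(3*(-1) + 5*(⅙))/6 = -(-3 + ⅚)/6 = -⅙*(-13/6) = 13/36 ≈ 0.36111)
f = -23/18 (f = 2*(-1 + 13/36) = 2*(-23/36) = -23/18 ≈ -1.2778)
(-3*(-4)*(-3))*f - 92 = -3*(-4)*(-3)*(-23/18) - 92 = -(-12)*(-3)*(-23/18) - 92 = -1*36*(-23/18) - 92 = -36*(-23/18) - 92 = 46 - 92 = -46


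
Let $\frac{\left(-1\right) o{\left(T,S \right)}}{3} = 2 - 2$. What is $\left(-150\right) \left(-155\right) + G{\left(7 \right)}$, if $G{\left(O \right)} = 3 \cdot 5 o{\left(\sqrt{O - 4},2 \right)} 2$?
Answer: $23250$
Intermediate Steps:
$o{\left(T,S \right)} = 0$ ($o{\left(T,S \right)} = - 3 \left(2 - 2\right) = \left(-3\right) 0 = 0$)
$G{\left(O \right)} = 0$ ($G{\left(O \right)} = 3 \cdot 5 \cdot 0 \cdot 2 = 15 \cdot 0 = 0$)
$\left(-150\right) \left(-155\right) + G{\left(7 \right)} = \left(-150\right) \left(-155\right) + 0 = 23250 + 0 = 23250$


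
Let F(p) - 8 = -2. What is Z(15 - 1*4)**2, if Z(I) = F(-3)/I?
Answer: 36/121 ≈ 0.29752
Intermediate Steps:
F(p) = 6 (F(p) = 8 - 2 = 6)
Z(I) = 6/I
Z(15 - 1*4)**2 = (6/(15 - 1*4))**2 = (6/(15 - 4))**2 = (6/11)**2 = 36/121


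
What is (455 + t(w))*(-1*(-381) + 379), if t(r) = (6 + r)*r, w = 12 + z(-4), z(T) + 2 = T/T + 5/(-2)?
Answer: 439470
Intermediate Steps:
z(T) = -7/2 (z(T) = -2 + (T/T + 5/(-2)) = -2 + (1 + 5*(-1/2)) = -2 + (1 - 5/2) = -2 - 3/2 = -7/2)
w = 17/2 (w = 12 - 7/2 = 17/2 ≈ 8.5000)
t(r) = r*(6 + r)
(455 + t(w))*(-1*(-381) + 379) = (455 + 17*(6 + 17/2)/2)*(-1*(-381) + 379) = (455 + (17/2)*(29/2))*(381 + 379) = (455 + 493/4)*760 = (2313/4)*760 = 439470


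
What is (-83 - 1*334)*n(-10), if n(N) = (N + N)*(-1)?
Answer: -8340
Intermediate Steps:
n(N) = -2*N (n(N) = (2*N)*(-1) = -2*N)
(-83 - 1*334)*n(-10) = (-83 - 1*334)*(-2*(-10)) = (-83 - 334)*20 = -417*20 = -8340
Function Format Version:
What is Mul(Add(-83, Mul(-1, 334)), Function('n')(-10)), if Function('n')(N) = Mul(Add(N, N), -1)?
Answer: -8340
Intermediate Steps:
Function('n')(N) = Mul(-2, N) (Function('n')(N) = Mul(Mul(2, N), -1) = Mul(-2, N))
Mul(Add(-83, Mul(-1, 334)), Function('n')(-10)) = Mul(Add(-83, Mul(-1, 334)), Mul(-2, -10)) = Mul(Add(-83, -334), 20) = Mul(-417, 20) = -8340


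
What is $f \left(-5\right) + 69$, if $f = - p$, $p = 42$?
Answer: $279$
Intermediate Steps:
$f = -42$ ($f = \left(-1\right) 42 = -42$)
$f \left(-5\right) + 69 = \left(-42\right) \left(-5\right) + 69 = 210 + 69 = 279$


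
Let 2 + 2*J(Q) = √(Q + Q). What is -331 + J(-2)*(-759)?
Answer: 428 - 759*I ≈ 428.0 - 759.0*I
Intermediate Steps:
J(Q) = -1 + √2*√Q/2 (J(Q) = -1 + √(Q + Q)/2 = -1 + √(2*Q)/2 = -1 + (√2*√Q)/2 = -1 + √2*√Q/2)
-331 + J(-2)*(-759) = -331 + (-1 + √2*√(-2)/2)*(-759) = -331 + (-1 + √2*(I*√2)/2)*(-759) = -331 + (-1 + I)*(-759) = -331 + (759 - 759*I) = 428 - 759*I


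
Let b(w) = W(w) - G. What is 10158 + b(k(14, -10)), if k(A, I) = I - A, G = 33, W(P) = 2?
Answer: 10127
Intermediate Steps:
b(w) = -31 (b(w) = 2 - 1*33 = 2 - 33 = -31)
10158 + b(k(14, -10)) = 10158 - 31 = 10127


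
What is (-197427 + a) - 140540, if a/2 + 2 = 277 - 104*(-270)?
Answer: -281257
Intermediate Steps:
a = 56710 (a = -4 + 2*(277 - 104*(-270)) = -4 + 2*(277 + 28080) = -4 + 2*28357 = -4 + 56714 = 56710)
(-197427 + a) - 140540 = (-197427 + 56710) - 140540 = -140717 - 140540 = -281257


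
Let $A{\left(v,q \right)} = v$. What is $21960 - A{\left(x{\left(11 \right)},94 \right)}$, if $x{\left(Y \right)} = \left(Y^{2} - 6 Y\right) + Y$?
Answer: $21894$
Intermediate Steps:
$x{\left(Y \right)} = Y^{2} - 5 Y$
$21960 - A{\left(x{\left(11 \right)},94 \right)} = 21960 - 11 \left(-5 + 11\right) = 21960 - 11 \cdot 6 = 21960 - 66 = 21894$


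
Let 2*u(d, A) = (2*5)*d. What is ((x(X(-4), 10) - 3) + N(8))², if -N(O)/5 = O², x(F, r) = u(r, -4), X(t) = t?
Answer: 74529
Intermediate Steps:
u(d, A) = 5*d (u(d, A) = ((2*5)*d)/2 = (10*d)/2 = 5*d)
x(F, r) = 5*r
N(O) = -5*O²
((x(X(-4), 10) - 3) + N(8))² = ((5*10 - 3) - 5*8²)² = ((50 - 3) - 5*64)² = (47 - 320)² = (-273)² = 74529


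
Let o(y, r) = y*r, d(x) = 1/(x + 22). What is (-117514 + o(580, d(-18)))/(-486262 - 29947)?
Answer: 117369/516209 ≈ 0.22737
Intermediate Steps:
d(x) = 1/(22 + x)
o(y, r) = r*y
(-117514 + o(580, d(-18)))/(-486262 - 29947) = (-117514 + 580/(22 - 18))/(-486262 - 29947) = (-117514 + 580/4)/(-516209) = (-117514 + (¼)*580)*(-1/516209) = (-117514 + 145)*(-1/516209) = -117369*(-1/516209) = 117369/516209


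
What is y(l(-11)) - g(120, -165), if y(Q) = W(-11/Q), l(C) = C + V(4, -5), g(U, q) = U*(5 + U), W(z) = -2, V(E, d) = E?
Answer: -15002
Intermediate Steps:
l(C) = 4 + C (l(C) = C + 4 = 4 + C)
y(Q) = -2
y(l(-11)) - g(120, -165) = -2 - 120*(5 + 120) = -2 - 120*125 = -2 - 1*15000 = -2 - 15000 = -15002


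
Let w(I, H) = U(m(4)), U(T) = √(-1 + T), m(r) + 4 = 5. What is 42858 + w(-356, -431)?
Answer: 42858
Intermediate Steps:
m(r) = 1 (m(r) = -4 + 5 = 1)
w(I, H) = 0 (w(I, H) = √(-1 + 1) = √0 = 0)
42858 + w(-356, -431) = 42858 + 0 = 42858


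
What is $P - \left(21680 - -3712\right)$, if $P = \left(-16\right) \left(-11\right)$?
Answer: $-25216$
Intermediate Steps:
$P = 176$
$P - \left(21680 - -3712\right) = 176 - \left(21680 - -3712\right) = 176 - \left(21680 + 3712\right) = 176 - 25392 = -25216$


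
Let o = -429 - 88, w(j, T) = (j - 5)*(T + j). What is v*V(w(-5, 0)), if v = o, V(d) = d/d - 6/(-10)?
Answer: -4136/5 ≈ -827.20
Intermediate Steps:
w(j, T) = (-5 + j)*(T + j)
V(d) = 8/5 (V(d) = 1 - 6*(-1/10) = 1 + 3/5 = 8/5)
o = -517
v = -517
v*V(w(-5, 0)) = -517*8/5 = -4136/5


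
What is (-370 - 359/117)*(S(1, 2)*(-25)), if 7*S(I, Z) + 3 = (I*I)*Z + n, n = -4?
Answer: -5456125/819 ≈ -6661.9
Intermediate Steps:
S(I, Z) = -1 + Z*I**2/7 (S(I, Z) = -3/7 + ((I*I)*Z - 4)/7 = -3/7 + (I**2*Z - 4)/7 = -3/7 + (Z*I**2 - 4)/7 = -3/7 + (-4 + Z*I**2)/7 = -3/7 + (-4/7 + Z*I**2/7) = -1 + Z*I**2/7)
(-370 - 359/117)*(S(1, 2)*(-25)) = (-370 - 359/117)*((-1 + (1/7)*2*1**2)*(-25)) = (-370 - 359*1/117)*((-1 + (1/7)*2*1)*(-25)) = (-370 - 359/117)*((-1 + 2/7)*(-25)) = -(-218245)*(-25)/819 = -43649/117*125/7 = -5456125/819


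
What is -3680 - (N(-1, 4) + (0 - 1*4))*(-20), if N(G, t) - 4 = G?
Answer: -3700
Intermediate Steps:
N(G, t) = 4 + G
-3680 - (N(-1, 4) + (0 - 1*4))*(-20) = -3680 - ((4 - 1) + (0 - 1*4))*(-20) = -3680 - (3 + (0 - 4))*(-20) = -3680 - (3 - 4)*(-20) = -3680 - (-1)*(-20) = -3680 - 1*20 = -3680 - 20 = -3700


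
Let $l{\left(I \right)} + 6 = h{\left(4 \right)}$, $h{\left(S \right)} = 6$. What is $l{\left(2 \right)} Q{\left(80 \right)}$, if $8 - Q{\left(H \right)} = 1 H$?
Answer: $0$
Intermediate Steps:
$Q{\left(H \right)} = 8 - H$ ($Q{\left(H \right)} = 8 - 1 H = 8 - H$)
$l{\left(I \right)} = 0$ ($l{\left(I \right)} = -6 + 6 = 0$)
$l{\left(2 \right)} Q{\left(80 \right)} = 0 \left(8 - 80\right) = 0 \left(-72\right) = 0$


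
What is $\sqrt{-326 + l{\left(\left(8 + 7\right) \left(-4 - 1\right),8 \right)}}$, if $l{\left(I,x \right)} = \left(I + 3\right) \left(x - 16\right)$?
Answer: $5 \sqrt{10} \approx 15.811$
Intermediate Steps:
$l{\left(I,x \right)} = \left(-16 + x\right) \left(3 + I\right)$ ($l{\left(I,x \right)} = \left(3 + I\right) \left(-16 + x\right) = \left(-16 + x\right) \left(3 + I\right)$)
$\sqrt{-326 + l{\left(\left(8 + 7\right) \left(-4 - 1\right),8 \right)}} = \sqrt{-326 + \left(-48 - 16 \left(8 + 7\right) \left(-4 - 1\right) + 3 \cdot 8 + \left(8 + 7\right) \left(-4 - 1\right) 8\right)} = \sqrt{-326 + \left(-48 - 16 \cdot 15 \left(-5\right) + 24 + 15 \left(-5\right) 8\right)} = \sqrt{-326 - -576} = \sqrt{-326 + \left(-48 + 1200 + 24 - 600\right)} = \sqrt{-326 + 576} = \sqrt{250} = 5 \sqrt{10}$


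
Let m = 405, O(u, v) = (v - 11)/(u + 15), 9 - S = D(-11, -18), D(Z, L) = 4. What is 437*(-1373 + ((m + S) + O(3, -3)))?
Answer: -3790538/9 ≈ -4.2117e+5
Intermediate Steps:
S = 5 (S = 9 - 1*4 = 9 - 4 = 5)
O(u, v) = (-11 + v)/(15 + u)
437*(-1373 + ((m + S) + O(3, -3))) = 437*(-1373 + ((405 + 5) + (-11 - 3)/(15 + 3))) = 437*(-1373 + (410 - 14/18)) = 437*(-1373 + (410 + (1/18)*(-14))) = 437*(-1373 + (410 - 7/9)) = 437*(-1373 + 3683/9) = 437*(-8674/9) = -3790538/9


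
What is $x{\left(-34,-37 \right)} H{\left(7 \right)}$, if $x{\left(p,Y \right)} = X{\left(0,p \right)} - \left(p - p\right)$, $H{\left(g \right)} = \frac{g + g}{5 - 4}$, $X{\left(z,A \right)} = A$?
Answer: $-476$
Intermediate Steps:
$H{\left(g \right)} = 2 g$ ($H{\left(g \right)} = \frac{2 g}{1} = 2 g 1 = 2 g$)
$x{\left(p,Y \right)} = p$ ($x{\left(p,Y \right)} = p - \left(p - p\right) = p - 0 = p + 0 = p$)
$x{\left(-34,-37 \right)} H{\left(7 \right)} = - 34 \cdot 2 \cdot 7 = \left(-34\right) 14 = -476$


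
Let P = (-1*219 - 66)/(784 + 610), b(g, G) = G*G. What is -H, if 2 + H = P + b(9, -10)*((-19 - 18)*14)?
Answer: 72212273/1394 ≈ 51802.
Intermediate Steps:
b(g, G) = G²
P = -285/1394 (P = (-219 - 66)/1394 = -285*1/1394 = -285/1394 ≈ -0.20445)
H = -72212273/1394 (H = -2 + (-285/1394 + (-10)²*((-19 - 18)*14)) = -2 + (-285/1394 + 100*(-37*14)) = -2 + (-285/1394 + 100*(-518)) = -2 + (-285/1394 - 51800) = -2 - 72209485/1394 = -72212273/1394 ≈ -51802.)
-H = -1*(-72212273/1394) = 72212273/1394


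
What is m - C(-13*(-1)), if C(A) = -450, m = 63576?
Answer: 64026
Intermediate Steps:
m - C(-13*(-1)) = 63576 - 1*(-450) = 63576 + 450 = 64026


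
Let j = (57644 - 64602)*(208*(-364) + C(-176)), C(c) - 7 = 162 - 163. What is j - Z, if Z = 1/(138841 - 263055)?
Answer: 65431258294473/124214 ≈ 5.2676e+8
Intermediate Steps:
C(c) = 6 (C(c) = 7 + (162 - 163) = 7 - 1 = 6)
Z = -1/124214 (Z = 1/(-124214) = -1/124214 ≈ -8.0506e-6)
j = 526762348 (j = (57644 - 64602)*(208*(-364) + 6) = -6958*(-75712 + 6) = -6958*(-75706) = 526762348)
j - Z = 526762348 - 1*(-1/124214) = 526762348 + 1/124214 = 65431258294473/124214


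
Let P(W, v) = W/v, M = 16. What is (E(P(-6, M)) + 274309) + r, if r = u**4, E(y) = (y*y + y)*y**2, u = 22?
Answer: 2083082105/4096 ≈ 5.0857e+5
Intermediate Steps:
E(y) = y**2*(y + y**2) (E(y) = (y**2 + y)*y**2 = (y + y**2)*y**2 = y**2*(y + y**2))
r = 234256 (r = 22**4 = 234256)
(E(P(-6, M)) + 274309) + r = ((-6/16)**3*(1 - 6/16) + 274309) + 234256 = ((-6*1/16)**3*(1 - 6*1/16) + 274309) + 234256 = ((-3/8)**3*(1 - 3/8) + 274309) + 234256 = (-27/512*5/8 + 274309) + 234256 = (-135/4096 + 274309) + 234256 = 1123569529/4096 + 234256 = 2083082105/4096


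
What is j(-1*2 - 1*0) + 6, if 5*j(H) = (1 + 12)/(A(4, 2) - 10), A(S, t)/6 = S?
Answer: 433/70 ≈ 6.1857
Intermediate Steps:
A(S, t) = 6*S
j(H) = 13/70 (j(H) = ((1 + 12)/(6*4 - 10))/5 = (13/(24 - 10))/5 = (13/14)/5 = (13*(1/14))/5 = (⅕)*(13/14) = 13/70)
j(-1*2 - 1*0) + 6 = 13/70 + 6 = 433/70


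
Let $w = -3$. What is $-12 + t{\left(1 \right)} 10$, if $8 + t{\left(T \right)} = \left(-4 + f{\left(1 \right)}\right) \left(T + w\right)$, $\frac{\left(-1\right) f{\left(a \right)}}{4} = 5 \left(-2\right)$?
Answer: $-812$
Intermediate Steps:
$f{\left(a \right)} = 40$ ($f{\left(a \right)} = - 4 \cdot 5 \left(-2\right) = \left(-4\right) \left(-10\right) = 40$)
$t{\left(T \right)} = -116 + 36 T$ ($t{\left(T \right)} = -8 + \left(-4 + 40\right) \left(T - 3\right) = -8 + 36 \left(-3 + T\right) = -8 + \left(-108 + 36 T\right) = -116 + 36 T$)
$-12 + t{\left(1 \right)} 10 = -12 + \left(-116 + 36 \cdot 1\right) 10 = -12 + \left(-116 + 36\right) 10 = -12 - 800 = -812$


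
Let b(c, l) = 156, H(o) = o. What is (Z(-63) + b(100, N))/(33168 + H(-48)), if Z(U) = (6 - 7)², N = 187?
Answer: 157/33120 ≈ 0.0047403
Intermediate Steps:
Z(U) = 1 (Z(U) = (-1)² = 1)
(Z(-63) + b(100, N))/(33168 + H(-48)) = (1 + 156)/(33168 - 48) = 157/33120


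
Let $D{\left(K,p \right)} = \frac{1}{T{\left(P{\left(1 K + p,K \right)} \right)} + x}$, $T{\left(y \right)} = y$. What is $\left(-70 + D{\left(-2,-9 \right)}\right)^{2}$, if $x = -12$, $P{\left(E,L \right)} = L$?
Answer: $\frac{962361}{196} \approx 4910.0$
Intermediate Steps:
$D{\left(K,p \right)} = \frac{1}{-12 + K}$ ($D{\left(K,p \right)} = \frac{1}{K - 12} = \frac{1}{-12 + K}$)
$\left(-70 + D{\left(-2,-9 \right)}\right)^{2} = \left(-70 + \frac{1}{-12 - 2}\right)^{2} = \left(-70 + \frac{1}{-14}\right)^{2} = \left(-70 - \frac{1}{14}\right)^{2} = \left(- \frac{981}{14}\right)^{2} = \frac{962361}{196}$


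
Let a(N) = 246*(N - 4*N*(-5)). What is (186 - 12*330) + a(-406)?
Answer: -2101170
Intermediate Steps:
a(N) = 5166*N (a(N) = 246*(N + 20*N) = 246*(21*N) = 5166*N)
(186 - 12*330) + a(-406) = (186 - 12*330) + 5166*(-406) = (186 - 3960) - 2097396 = -3774 - 2097396 = -2101170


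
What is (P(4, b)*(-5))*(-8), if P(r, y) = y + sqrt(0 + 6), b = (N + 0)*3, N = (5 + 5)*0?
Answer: 40*sqrt(6) ≈ 97.980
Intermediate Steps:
N = 0 (N = 10*0 = 0)
b = 0 (b = (0 + 0)*3 = 0*3 = 0)
P(r, y) = y + sqrt(6)
(P(4, b)*(-5))*(-8) = ((0 + sqrt(6))*(-5))*(-8) = (sqrt(6)*(-5))*(-8) = -5*sqrt(6)*(-8) = 40*sqrt(6)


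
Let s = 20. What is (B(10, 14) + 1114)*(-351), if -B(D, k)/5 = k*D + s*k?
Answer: 346086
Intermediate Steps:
B(D, k) = -100*k - 5*D*k (B(D, k) = -5*(k*D + 20*k) = -5*(D*k + 20*k) = -5*(20*k + D*k) = -100*k - 5*D*k)
(B(10, 14) + 1114)*(-351) = (-5*14*(20 + 10) + 1114)*(-351) = (-5*14*30 + 1114)*(-351) = (-2100 + 1114)*(-351) = -986*(-351) = 346086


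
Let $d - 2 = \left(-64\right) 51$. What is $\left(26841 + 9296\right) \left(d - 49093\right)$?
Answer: $-1891952635$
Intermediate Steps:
$d = -3262$ ($d = 2 - 3264 = -3262$)
$\left(26841 + 9296\right) \left(d - 49093\right) = \left(26841 + 9296\right) \left(-3262 - 49093\right) = 36137 \left(-52355\right) = -1891952635$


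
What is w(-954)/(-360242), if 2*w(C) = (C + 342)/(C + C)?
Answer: -17/38185652 ≈ -4.4519e-7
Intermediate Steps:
w(C) = (342 + C)/(4*C) (w(C) = ((C + 342)/(C + C))/2 = ((342 + C)/((2*C)))/2 = ((342 + C)*(1/(2*C)))/2 = ((342 + C)/(2*C))/2 = (342 + C)/(4*C))
w(-954)/(-360242) = ((1/4)*(342 - 954)/(-954))/(-360242) = ((1/4)*(-1/954)*(-612))*(-1/360242) = (17/106)*(-1/360242) = -17/38185652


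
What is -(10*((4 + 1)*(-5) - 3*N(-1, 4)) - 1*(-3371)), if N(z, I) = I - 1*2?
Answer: -3061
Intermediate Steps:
N(z, I) = -2 + I (N(z, I) = I - 2 = -2 + I)
-(10*((4 + 1)*(-5) - 3*N(-1, 4)) - 1*(-3371)) = -(10*((4 + 1)*(-5) - 3*(-2 + 4)) - 1*(-3371)) = -(10*(5*(-5) - 3*2) + 3371) = -(10*(-25 - 6) + 3371) = -(10*(-31) + 3371) = -(-310 + 3371) = -1*3061 = -3061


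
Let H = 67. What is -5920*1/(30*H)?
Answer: -592/201 ≈ -2.9453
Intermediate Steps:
-5920*1/(30*H) = -5920/(67*30) = -5920/2010 = -5920*1/2010 = -592/201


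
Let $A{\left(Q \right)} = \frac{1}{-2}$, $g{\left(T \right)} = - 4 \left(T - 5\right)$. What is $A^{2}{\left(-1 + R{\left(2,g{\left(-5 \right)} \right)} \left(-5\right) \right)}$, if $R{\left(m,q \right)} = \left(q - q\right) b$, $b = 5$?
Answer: $\frac{1}{4} \approx 0.25$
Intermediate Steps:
$g{\left(T \right)} = 20 - 4 T$ ($g{\left(T \right)} = - 4 \left(-5 + T\right) = 20 - 4 T$)
$R{\left(m,q \right)} = 0$ ($R{\left(m,q \right)} = \left(q - q\right) 5 = 0 \cdot 5 = 0$)
$A{\left(Q \right)} = - \frac{1}{2}$
$A^{2}{\left(-1 + R{\left(2,g{\left(-5 \right)} \right)} \left(-5\right) \right)} = \left(- \frac{1}{2}\right)^{2} = \frac{1}{4}$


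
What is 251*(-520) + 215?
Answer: -130305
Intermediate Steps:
251*(-520) + 215 = -130520 + 215 = -130305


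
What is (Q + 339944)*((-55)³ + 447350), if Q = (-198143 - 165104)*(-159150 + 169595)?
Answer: -1065955922476725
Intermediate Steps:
Q = -3794114915 (Q = -363247*10445 = -3794114915)
(Q + 339944)*((-55)³ + 447350) = (-3794114915 + 339944)*((-55)³ + 447350) = -3793774971*(-166375 + 447350) = -3793774971*280975 = -1065955922476725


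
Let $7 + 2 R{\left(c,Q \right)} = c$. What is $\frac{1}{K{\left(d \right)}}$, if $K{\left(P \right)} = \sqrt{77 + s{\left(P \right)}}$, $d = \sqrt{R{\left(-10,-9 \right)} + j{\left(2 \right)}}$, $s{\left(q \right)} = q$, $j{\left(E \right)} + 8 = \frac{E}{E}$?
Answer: $\frac{\sqrt{2}}{\sqrt{154 + i \sqrt{62}}} \approx 0.11385 - 0.0029086 i$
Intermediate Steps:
$j{\left(E \right)} = -7$ ($j{\left(E \right)} = -8 + \frac{E}{E} = -8 + 1 = -7$)
$R{\left(c,Q \right)} = - \frac{7}{2} + \frac{c}{2}$
$d = \frac{i \sqrt{62}}{2}$ ($d = \sqrt{\left(- \frac{7}{2} + \frac{1}{2} \left(-10\right)\right) - 7} = \sqrt{\left(- \frac{7}{2} - 5\right) - 7} = \sqrt{- \frac{17}{2} - 7} = \sqrt{- \frac{31}{2}} = \frac{i \sqrt{62}}{2} \approx 3.937 i$)
$K{\left(P \right)} = \sqrt{77 + P}$
$\frac{1}{K{\left(d \right)}} = \frac{1}{\sqrt{77 + \frac{i \sqrt{62}}{2}}}$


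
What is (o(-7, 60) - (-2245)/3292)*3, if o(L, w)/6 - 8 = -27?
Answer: -1119129/3292 ≈ -339.95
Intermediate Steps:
o(L, w) = -114 (o(L, w) = 48 + 6*(-27) = 48 - 162 = -114)
(o(-7, 60) - (-2245)/3292)*3 = (-114 - (-2245)/3292)*3 = (-114 - 1*(-2245/3292))*3 = (-114 + 2245/3292)*3 = -373043/3292*3 = -1119129/3292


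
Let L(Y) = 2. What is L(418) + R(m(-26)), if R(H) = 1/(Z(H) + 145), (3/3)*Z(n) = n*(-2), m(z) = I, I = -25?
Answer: 391/195 ≈ 2.0051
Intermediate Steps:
m(z) = -25
Z(n) = -2*n (Z(n) = n*(-2) = -2*n)
R(H) = 1/(145 - 2*H) (R(H) = 1/(-2*H + 145) = 1/(145 - 2*H))
L(418) + R(m(-26)) = 2 - 1/(-145 + 2*(-25)) = 2 - 1/(-145 - 50) = 2 - 1/(-195) = 2 - 1*(-1/195) = 2 + 1/195 = 391/195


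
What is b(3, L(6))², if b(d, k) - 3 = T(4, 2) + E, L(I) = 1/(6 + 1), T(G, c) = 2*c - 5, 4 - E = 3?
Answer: 9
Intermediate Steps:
E = 1 (E = 4 - 1*3 = 4 - 3 = 1)
T(G, c) = -5 + 2*c
L(I) = ⅐ (L(I) = 1/7 = ⅐)
b(d, k) = 3 (b(d, k) = 3 + ((-5 + 2*2) + 1) = 3 + ((-5 + 4) + 1) = 3 + (-1 + 1) = 3 + 0 = 3)
b(3, L(6))² = 3² = 9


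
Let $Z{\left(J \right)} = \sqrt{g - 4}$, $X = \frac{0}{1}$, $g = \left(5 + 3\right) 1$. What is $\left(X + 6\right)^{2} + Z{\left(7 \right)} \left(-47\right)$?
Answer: $-58$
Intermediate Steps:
$g = 8$ ($g = 8 \cdot 1 = 8$)
$X = 0$ ($X = 0 \cdot 1 = 0$)
$Z{\left(J \right)} = 2$ ($Z{\left(J \right)} = \sqrt{8 - 4} = \sqrt{4} = 2$)
$\left(X + 6\right)^{2} + Z{\left(7 \right)} \left(-47\right) = \left(0 + 6\right)^{2} + 2 \left(-47\right) = 6^{2} - 94 = 36 - 94 = -58$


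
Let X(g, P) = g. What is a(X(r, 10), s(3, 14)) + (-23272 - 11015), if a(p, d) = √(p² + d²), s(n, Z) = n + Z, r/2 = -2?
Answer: -34287 + √305 ≈ -34270.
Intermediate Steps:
r = -4 (r = 2*(-2) = -4)
s(n, Z) = Z + n
a(p, d) = √(d² + p²)
a(X(r, 10), s(3, 14)) + (-23272 - 11015) = √((14 + 3)² + (-4)²) + (-23272 - 11015) = √(17² + 16) - 34287 = √(289 + 16) - 34287 = √305 - 34287 = -34287 + √305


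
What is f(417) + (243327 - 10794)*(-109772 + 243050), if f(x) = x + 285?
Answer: 30991533876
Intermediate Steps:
f(x) = 285 + x
f(417) + (243327 - 10794)*(-109772 + 243050) = (285 + 417) + (243327 - 10794)*(-109772 + 243050) = 702 + 232533*133278 = 702 + 30991533174 = 30991533876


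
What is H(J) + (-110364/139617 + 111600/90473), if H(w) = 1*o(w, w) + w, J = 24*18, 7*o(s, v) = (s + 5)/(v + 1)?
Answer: 5520719184556019/12762095052357 ≈ 432.59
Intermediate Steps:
o(s, v) = (5 + s)/(7*(1 + v)) (o(s, v) = ((s + 5)/(v + 1))/7 = ((5 + s)/(1 + v))/7 = (5 + s)/(7*(1 + v)))
J = 432
H(w) = w + (5 + w)/(7*(1 + w)) (H(w) = 1*((5 + w)/(7*(1 + w))) + w = (5 + w)/(7*(1 + w)) + w = w + (5 + w)/(7*(1 + w)))
H(J) + (-110364/139617 + 111600/90473) = (5 + 432 + 7*432*(1 + 432))/(7*(1 + 432)) + (-110364/139617 + 111600/90473) = (⅐)*(5 + 432 + 7*432*433)/433 + (-110364*1/139617 + 111600*(1/90473)) = (⅐)*(1/433)*(5 + 432 + 1309392) + (-36788/46539 + 111600/90473) = (⅐)*(1/433)*1309829 + 1865431676/4210522947 = 1309829/3031 + 1865431676/4210522947 = 5520719184556019/12762095052357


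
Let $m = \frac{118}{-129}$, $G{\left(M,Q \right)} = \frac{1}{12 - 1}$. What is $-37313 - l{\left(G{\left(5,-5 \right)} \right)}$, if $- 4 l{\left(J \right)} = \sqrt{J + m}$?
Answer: $-37313 + \frac{i \sqrt{1658811}}{5676} \approx -37313.0 + 0.22691 i$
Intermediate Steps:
$G{\left(M,Q \right)} = \frac{1}{11}$
$m = - \frac{118}{129}$ ($m = 118 \left(- \frac{1}{129}\right) = - \frac{118}{129} \approx -0.91473$)
$l{\left(J \right)} = - \frac{\sqrt{- \frac{118}{129} + J}}{4}$ ($l{\left(J \right)} = - \frac{\sqrt{J - \frac{118}{129}}}{4} = - \frac{\sqrt{- \frac{118}{129} + J}}{4}$)
$-37313 - l{\left(G{\left(5,-5 \right)} \right)} = -37313 - - \frac{\sqrt{-15222 + 16641 \cdot \frac{1}{11}}}{516} = -37313 - - \frac{\sqrt{-15222 + \frac{16641}{11}}}{516} = -37313 - - \frac{\sqrt{- \frac{150801}{11}}}{516} = -37313 - - \frac{\frac{1}{11} i \sqrt{1658811}}{516} = -37313 - - \frac{i \sqrt{1658811}}{5676} = -37313 + \frac{i \sqrt{1658811}}{5676}$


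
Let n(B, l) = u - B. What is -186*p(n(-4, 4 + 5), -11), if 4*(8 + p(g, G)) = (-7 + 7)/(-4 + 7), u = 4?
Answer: 1488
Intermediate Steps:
n(B, l) = 4 - B
p(g, G) = -8 (p(g, G) = -8 + ((-7 + 7)/(-4 + 7))/4 = -8 + (0/3)/4 = -8 + (0*(⅓))/4 = -8 + (¼)*0 = -8 + 0 = -8)
-186*p(n(-4, 4 + 5), -11) = -186*(-8) = 1488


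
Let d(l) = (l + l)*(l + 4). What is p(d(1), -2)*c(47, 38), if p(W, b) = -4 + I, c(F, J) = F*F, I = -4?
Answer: -17672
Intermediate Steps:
d(l) = 2*l*(4 + l) (d(l) = (2*l)*(4 + l) = 2*l*(4 + l))
c(F, J) = F**2
p(W, b) = -8 (p(W, b) = -4 - 4 = -8)
p(d(1), -2)*c(47, 38) = -8*47**2 = -8*2209 = -17672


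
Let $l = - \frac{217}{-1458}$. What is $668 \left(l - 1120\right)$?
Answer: $- \frac{545336162}{729} \approx -7.4806 \cdot 10^{5}$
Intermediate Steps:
$l = \frac{217}{1458}$ ($l = \left(-217\right) \left(- \frac{1}{1458}\right) = \frac{217}{1458} \approx 0.14883$)
$668 \left(l - 1120\right) = 668 \left(\frac{217}{1458} - 1120\right) = 668 \left(- \frac{1632743}{1458}\right) = - \frac{545336162}{729}$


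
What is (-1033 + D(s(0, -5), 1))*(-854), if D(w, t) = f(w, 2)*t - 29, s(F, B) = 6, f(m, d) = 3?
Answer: 904386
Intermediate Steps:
D(w, t) = -29 + 3*t (D(w, t) = 3*t - 29 = -29 + 3*t)
(-1033 + D(s(0, -5), 1))*(-854) = (-1033 + (-29 + 3*1))*(-854) = (-1033 + (-29 + 3))*(-854) = (-1033 - 26)*(-854) = -1059*(-854) = 904386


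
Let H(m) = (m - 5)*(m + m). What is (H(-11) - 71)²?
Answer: 78961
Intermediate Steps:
H(m) = 2*m*(-5 + m) (H(m) = (-5 + m)*(2*m) = 2*m*(-5 + m))
(H(-11) - 71)² = (2*(-11)*(-5 - 11) - 71)² = (2*(-11)*(-16) - 71)² = (352 - 71)² = 281² = 78961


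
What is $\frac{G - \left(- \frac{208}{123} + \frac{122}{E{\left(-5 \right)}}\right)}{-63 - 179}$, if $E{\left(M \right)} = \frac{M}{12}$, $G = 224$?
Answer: $- \frac{159436}{74415} \approx -2.1425$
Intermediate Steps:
$E{\left(M \right)} = \frac{M}{12}$ ($E{\left(M \right)} = M \frac{1}{12} = \frac{M}{12}$)
$\frac{G - \left(- \frac{208}{123} + \frac{122}{E{\left(-5 \right)}}\right)}{-63 - 179} = \frac{224 - \left(- \frac{1464}{5} - \frac{208}{123}\right)}{-63 - 179} = \frac{224 - \left(- \frac{208}{123} + \frac{122}{- \frac{5}{12}}\right)}{-242} = \left(224 + \left(\frac{208}{123} - - \frac{1464}{5}\right)\right) \left(- \frac{1}{242}\right) = \left(224 + \left(\frac{208}{123} + \frac{1464}{5}\right)\right) \left(- \frac{1}{242}\right) = \left(224 + \frac{181112}{615}\right) \left(- \frac{1}{242}\right) = \frac{318872}{615} \left(- \frac{1}{242}\right) = - \frac{159436}{74415}$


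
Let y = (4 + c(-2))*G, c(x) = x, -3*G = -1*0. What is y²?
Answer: 0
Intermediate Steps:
G = 0 (G = -(-1)*0/3 = -⅓*0 = 0)
y = 0 (y = (4 - 2)*0 = 2*0 = 0)
y² = 0² = 0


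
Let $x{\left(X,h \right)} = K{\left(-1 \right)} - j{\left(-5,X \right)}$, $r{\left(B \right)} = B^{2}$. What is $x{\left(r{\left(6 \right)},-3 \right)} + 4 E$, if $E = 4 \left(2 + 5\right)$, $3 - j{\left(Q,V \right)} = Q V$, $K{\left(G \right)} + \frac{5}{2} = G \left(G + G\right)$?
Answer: $- \frac{143}{2} \approx -71.5$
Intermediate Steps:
$K{\left(G \right)} = - \frac{5}{2} + 2 G^{2}$ ($K{\left(G \right)} = - \frac{5}{2} + G \left(G + G\right) = - \frac{5}{2} + G 2 G = - \frac{5}{2} + 2 G^{2}$)
$j{\left(Q,V \right)} = 3 - Q V$
$x{\left(X,h \right)} = - \frac{7}{2} - 5 X$ ($x{\left(X,h \right)} = \left(- \frac{5}{2} + 2 \left(-1\right)^{2}\right) - \left(3 - - 5 X\right) = \left(- \frac{5}{2} + 2 \cdot 1\right) - \left(3 + 5 X\right) = \left(- \frac{5}{2} + 2\right) - \left(3 + 5 X\right) = - \frac{1}{2} - \left(3 + 5 X\right) = - \frac{7}{2} - 5 X$)
$E = 28$ ($E = 4 \cdot 7 = 28$)
$x{\left(r{\left(6 \right)},-3 \right)} + 4 E = \left(- \frac{7}{2} - 5 \cdot 6^{2}\right) + 4 \cdot 28 = \left(- \frac{7}{2} - 180\right) + 112 = - \frac{367}{2} + 112 = - \frac{143}{2}$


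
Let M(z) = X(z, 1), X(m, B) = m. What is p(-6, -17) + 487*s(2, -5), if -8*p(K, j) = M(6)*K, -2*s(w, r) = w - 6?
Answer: 1957/2 ≈ 978.50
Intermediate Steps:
M(z) = z
s(w, r) = 3 - w/2 (s(w, r) = -(w - 6)/2 = -(-6 + w)/2 = 3 - w/2)
p(K, j) = -3*K/4
p(-6, -17) + 487*s(2, -5) = -3/4*(-6) + 487*(3 - 1/2*2) = 9/2 + 487*(3 - 1) = 9/2 + 487*2 = 9/2 + 974 = 1957/2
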